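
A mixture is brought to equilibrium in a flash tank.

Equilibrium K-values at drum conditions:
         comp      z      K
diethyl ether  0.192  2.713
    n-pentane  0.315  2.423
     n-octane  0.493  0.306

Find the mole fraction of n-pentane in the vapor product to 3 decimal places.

Newton iteration, ψ⁰ = 0.37:
  ψ = 0.370: g = 0.0346, g' = -0.915 → ψ = 0.408
Converged at ψ = 0.408.
Compositions from xᵢ = zᵢ/(1+ψ(Kᵢ−1)), yᵢ = Kᵢxᵢ:
  diethyl ether: x = 0.113, y = 0.307
  n-pentane: x = 0.199, y = 0.483
  n-octane: x = 0.688, y = 0.210

y_n-pentane = 0.483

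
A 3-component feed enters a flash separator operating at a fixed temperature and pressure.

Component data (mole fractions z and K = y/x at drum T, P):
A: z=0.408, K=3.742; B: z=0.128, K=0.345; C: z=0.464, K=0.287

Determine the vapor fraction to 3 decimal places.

Rachford–Rice: g(ψ) = Σ zᵢ(Kᵢ−1)/(1+ψ(Kᵢ−1)) = 0.
Check two-phase: ΣzᵢKᵢ = 1.704 > 1 and Σzᵢ/Kᵢ = 2.097 > 1, so g(0) = 0.704 > 0 and g(1) = -1.097 < 0.
Iterate (Newton) starting at ψ = 0.5:
  ψ = 0.500: g = -0.1669, g' = -1.237 → ψ = 0.365
  ψ = 0.365: g = 0.0017, g' = -1.292 → ψ = 0.366
Converged at ψ = 0.366.

ψ = 0.366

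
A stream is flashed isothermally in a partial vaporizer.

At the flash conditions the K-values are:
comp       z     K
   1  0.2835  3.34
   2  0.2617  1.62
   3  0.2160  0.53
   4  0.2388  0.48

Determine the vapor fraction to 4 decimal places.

ψ = 0.7336

Newton–Raphson from ψ = 0.51:
  ψ = 0.5100: g = 0.12320, g' = -0.5829 → ψ = 0.7214
  ψ = 0.7214: g = 0.00659, g' = -0.5375 → ψ = 0.7336
Converged at ψ = 0.7336.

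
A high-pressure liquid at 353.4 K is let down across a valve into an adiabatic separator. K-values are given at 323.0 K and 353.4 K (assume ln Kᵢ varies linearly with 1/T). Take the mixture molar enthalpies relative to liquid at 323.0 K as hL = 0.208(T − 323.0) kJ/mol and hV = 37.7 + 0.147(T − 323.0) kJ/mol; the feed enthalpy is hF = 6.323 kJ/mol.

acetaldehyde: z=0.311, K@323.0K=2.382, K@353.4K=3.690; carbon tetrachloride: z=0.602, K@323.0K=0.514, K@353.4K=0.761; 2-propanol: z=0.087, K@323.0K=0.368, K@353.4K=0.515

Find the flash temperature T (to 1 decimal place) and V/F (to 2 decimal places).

T = 324.9 K, V/F = 0.16

Adiabatic flash: solve Rachford–Rice at each trial T, then check hF = ψ·hV(T) + (1−ψ)·hL(T).
  T = 323.0 K: K = (2.382, 0.514, 0.368), RR gives ψ = 0.118, H_out = 4.434 kJ/mol
  T = 353.4 K: K = (3.690, 0.761, 0.515), RR gives ψ = 0.857, H_out = 37.038 kJ/mol
  T = 338.2 K: K = (2.994, 0.631, 0.439), RR gives ψ = 0.440, H_out = 19.359 kJ/mol
  T = 330.6 K: K = (2.678, 0.571, 0.403), RR gives ψ = 0.278, H_out = 11.939 kJ/mol
  T = 326.8 K: K = (2.527, 0.542, 0.385), RR gives ψ = 0.199, H_out = 8.243 kJ/mol
  T = 324.9 K: K = (2.454, 0.528, 0.377), RR gives ψ = 0.159, H_out = 6.358 kJ/mol
Linear interpolation between T = 323.0 (H_out = 4.434) and T = 324.9 (H_out = 6.358) on hF = 6.323 gives T ≈ 324.9 K, at which ψ = 0.16.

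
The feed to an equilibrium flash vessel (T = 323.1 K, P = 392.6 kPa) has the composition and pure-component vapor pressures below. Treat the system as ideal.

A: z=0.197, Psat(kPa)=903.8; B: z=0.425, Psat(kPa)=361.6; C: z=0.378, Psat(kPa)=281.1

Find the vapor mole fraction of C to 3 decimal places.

y_C = 0.313

Raoult's law: Kᵢ = Pᵢˢᵃᵗ/P = Pᵢˢᵃᵗ/392.6.
  K_A = 903.8/392.6 = 2.30209, K_B = 361.6/392.6 = 0.92104, K_C = 281.1/392.6 = 0.71600
Material balance + equilibrium reduce to Σ zᵢ(Kᵢ−1)/(1+ψ(Kᵢ−1)) = 0.
g(0) = ΣzᵢKᵢ − 1 = 0.116 and g(1) = 1 − Σzᵢ/Kᵢ = -0.075, so a root lies in (0, 1).
Newton iteration, ψ⁰ = 0.59:
  ψ = 0.590: g = -0.0191, g' = -0.154 → ψ = 0.466
  ψ = 0.466: g = 0.0011, g' = -0.173 → ψ = 0.472
Converged at ψ = 0.472.
Compositions from xᵢ = zᵢ/(1+ψ(Kᵢ−1)), yᵢ = Kᵢxᵢ:
  A: x = 0.122, y = 0.281
  B: x = 0.441, y = 0.407
  C: x = 0.437, y = 0.313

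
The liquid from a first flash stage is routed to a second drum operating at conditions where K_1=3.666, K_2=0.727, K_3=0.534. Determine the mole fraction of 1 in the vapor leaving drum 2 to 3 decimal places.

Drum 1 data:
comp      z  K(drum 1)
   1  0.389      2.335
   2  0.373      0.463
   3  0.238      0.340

y_1 (drum 2) = 0.432

Drum 1:
Let ψ₁ = V/F and solve Σ zᵢ(Kᵢ−1)/(1+ψ₁(Kᵢ−1)) = 0.
Feasibility: ΣzᵢKᵢ = 1.162, Σzᵢ/Kᵢ = 1.672 — both > 1, two phases present.
Newton iteration, ψ₁⁰ = 0.5:
  ψ₁ = 0.500: g = -0.1968, g' = -0.681 → ψ₁ = 0.211
  ψ₁ = 0.211: g = -0.0033, g' = -0.699 → ψ₁ = 0.206
Converged at ψ₁ = 0.206.
Drum-1 compositions:
  1: x = 0.305, y = 0.712
  2: x = 0.419, y = 0.194
  3: x = 0.276, y = 0.094
Drum-2 feed = drum-1 liquid: z₂ = (0.3050, 0.4195, 0.2755).
Drum 2:
Newton–Raphson from ψ₂ = 0.5:
  ψ₂ = 0.500: g = 0.0485, g' = -0.542 → ψ₂ = 0.589
  ψ₂ = 0.589: g = 0.0027, g' = -0.486 → ψ₂ = 0.595
Converged at ψ₂ = 0.595.
  1: x = 0.118, y = 0.432
  2: x = 0.501, y = 0.364
  3: x = 0.381, y = 0.204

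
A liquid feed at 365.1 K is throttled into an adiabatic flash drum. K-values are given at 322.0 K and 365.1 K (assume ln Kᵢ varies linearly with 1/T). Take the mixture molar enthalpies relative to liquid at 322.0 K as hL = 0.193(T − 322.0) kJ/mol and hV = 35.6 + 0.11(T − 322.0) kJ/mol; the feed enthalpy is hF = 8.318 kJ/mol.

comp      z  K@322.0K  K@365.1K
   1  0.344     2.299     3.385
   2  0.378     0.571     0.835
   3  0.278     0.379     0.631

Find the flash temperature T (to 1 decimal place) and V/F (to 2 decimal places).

T = 325.2 K, V/F = 0.22

Adiabatic flash: solve Rachford–Rice at each trial T, then check hF = ψ·hV(T) + (1−ψ)·hL(T).
  T = 322.0 K: K = (2.299, 0.571, 0.379), RR gives ψ = 0.167, H_out = 5.940 kJ/mol
  T = 365.1 K: K = (3.385, 0.835, 0.631), RR gives ψ = 1.000, H_out = 40.341 kJ/mol
  T = 343.6 K: K = (2.825, 0.699, 0.497), RR gives ψ = 0.516, H_out = 21.608 kJ/mol
  T = 332.8 K: K = (2.557, 0.634, 0.436), RR gives ψ = 0.337, H_out = 13.769 kJ/mol
  T = 327.4 K: K = (2.427, 0.602, 0.407), RR gives ψ = 0.252, H_out = 9.902 kJ/mol
  T = 324.7 K: K = (2.363, 0.586, 0.393), RR gives ψ = 0.210, H_out = 7.939 kJ/mol
  T = 326.0 K: K = (2.393, 0.594, 0.400), RR gives ψ = 0.230, H_out = 8.888 kJ/mol
Linear interpolation between T = 324.7 (H_out = 7.939) and T = 326.0 (H_out = 8.888) on hF = 8.318 gives T ≈ 325.2 K, at which ψ = 0.22.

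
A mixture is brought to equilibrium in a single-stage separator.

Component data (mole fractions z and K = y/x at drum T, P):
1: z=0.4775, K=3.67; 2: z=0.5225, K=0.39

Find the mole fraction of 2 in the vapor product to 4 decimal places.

y_2 = 0.3175

Material balance + equilibrium reduce to Σ zᵢ(Kᵢ−1)/(1+V/F(Kᵢ−1)) = 0.
Feasibility: ΣzᵢKᵢ = 1.9562, Σzᵢ/Kᵢ = 1.4699 — both > 1, two phases present.
Newton–Raphson from V/F = 0.48:
  V/F = 0.4800: g = 0.10810, g' = -1.0427 → V/F = 0.5837
  V/F = 0.5837: g = 0.00338, g' = -0.9889 → V/F = 0.5871
Converged at V/F = 0.5871.
Compositions from xᵢ = zᵢ/(1+V/F(Kᵢ−1)), yᵢ = Kᵢxᵢ:
  1: x = 0.1860, y = 0.6825
  2: x = 0.8140, y = 0.3175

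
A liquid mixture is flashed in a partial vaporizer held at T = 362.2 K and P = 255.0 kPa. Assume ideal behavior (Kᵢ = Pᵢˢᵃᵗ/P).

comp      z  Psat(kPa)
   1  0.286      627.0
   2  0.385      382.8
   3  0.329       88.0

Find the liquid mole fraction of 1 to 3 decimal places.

Raoult's law: Kᵢ = Pᵢˢᵃᵗ/P = Pᵢˢᵃᵗ/255.0.
  K_1 = 627.0/255.0 = 2.45882, K_2 = 382.8/255.0 = 1.50118, K_3 = 88.0/255.0 = 0.34510
Material balance + equilibrium reduce to Σ zᵢ(Kᵢ−1)/(1+ψ(Kᵢ−1)) = 0.
Feasibility: ΣzᵢKᵢ = 1.395, Σzᵢ/Kᵢ = 1.326 — both > 1, two phases present.
Newton iteration, ψ⁰ = 0.5:
  ψ = 0.500: g = 0.0752, g' = -0.577 → ψ = 0.630
  ψ = 0.630: g = -0.0029, g' = -0.630 → ψ = 0.626
Converged at ψ = 0.626.
Compositions from xᵢ = zᵢ/(1+ψ(Kᵢ−1)), yᵢ = Kᵢxᵢ:
  1: x = 0.150, y = 0.368
  2: x = 0.293, y = 0.440
  3: x = 0.557, y = 0.192

x_1 = 0.150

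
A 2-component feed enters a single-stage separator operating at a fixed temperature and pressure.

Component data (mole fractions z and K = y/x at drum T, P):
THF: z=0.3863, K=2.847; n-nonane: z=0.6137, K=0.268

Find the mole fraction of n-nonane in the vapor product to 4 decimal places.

Rachford–Rice: g(V/F) = Σ zᵢ(Kᵢ−1)/(1+V/F(Kᵢ−1)) = 0.
Feasibility: ΣzᵢKᵢ = 1.2643, Σzᵢ/Kᵢ = 2.4256 — both > 1, two phases present.
Newton iteration, V/F⁰ = 0.5:
  V/F = 0.5000: g = -0.33763, g' = -1.1743 → V/F = 0.2125
  V/F = 0.2125: g = -0.01957, g' = -1.1408 → V/F = 0.1953
  V/F = 0.1953: g = 0.00016, g' = -1.1594 → V/F = 0.1955
Converged at V/F = 0.1955.
Compositions from xᵢ = zᵢ/(1+V/F(Kᵢ−1)), yᵢ = Kᵢxᵢ:
  THF: x = 0.2838, y = 0.8081
  n-nonane: x = 0.7162, y = 0.1919

y_n-nonane = 0.1919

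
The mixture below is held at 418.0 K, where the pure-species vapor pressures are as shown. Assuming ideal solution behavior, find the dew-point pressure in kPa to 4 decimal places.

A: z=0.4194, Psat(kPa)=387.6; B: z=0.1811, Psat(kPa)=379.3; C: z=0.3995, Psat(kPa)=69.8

Pdew = 137.3061 kPa

At the dew point ψ → 1, so Σzᵢ/Kᵢ = 1 with Kᵢ = Pᵢˢᵃᵗ/P ⇒ 1/P = Σzᵢ/Pᵢˢᵃᵗ.
1/P = 0.4194/387.6 + 0.1811/379.3 + 0.3995/69.8 = 0.0072830 ⇒ P = 137.3061 kPa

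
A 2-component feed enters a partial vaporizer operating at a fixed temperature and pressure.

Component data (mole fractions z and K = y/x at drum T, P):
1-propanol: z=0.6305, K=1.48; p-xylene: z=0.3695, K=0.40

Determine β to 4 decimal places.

β = 0.2810

Let β = V/F and solve Σ zᵢ(Kᵢ−1)/(1+β(Kᵢ−1)) = 0.
g(0) = ΣzᵢKᵢ − 1 = 0.0809 and g(1) = 1 − Σzᵢ/Kᵢ = -0.3498, so a root lies in (0, 1).
Binary case is linear: z₁(K₁−1)(1+β(K₂−1)) + z₂(K₂−1)(1+β(K₁−1)) = 0
⇒ β = [z₁(K₁−1)+z₂(K₂−1)] / [−(K₁−1)(K₂−1)] = 0.08094/0.28800 = 0.2810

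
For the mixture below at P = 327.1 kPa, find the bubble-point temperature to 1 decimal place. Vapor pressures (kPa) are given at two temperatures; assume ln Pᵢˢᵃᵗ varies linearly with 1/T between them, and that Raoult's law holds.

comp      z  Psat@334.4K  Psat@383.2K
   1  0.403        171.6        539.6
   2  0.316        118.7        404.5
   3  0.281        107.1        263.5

Bubble-point temperature: ΣzᵢPᵢˢᵃᵗ(T) = P. Interpolate ln Pᵢˢᵃᵗ = aᵢ + bᵢ/T.
  T = 334.4 K: ΣzᵢPᵢˢᵃᵗ = 136.76 kPa
  T = 383.2 K: ΣzᵢPᵢˢᵃᵗ = 419.32 kPa
  T = 358.8 K: ΣzᵢPᵢˢᵃᵗ = 248.36 kPa
  T = 371.0 K: ΣzᵢPᵢˢᵃᵗ = 325.40 kPa
  T = 377.1 K: ΣzᵢPᵢˢᵃᵗ = 370.12 kPa
  T = 374.1 K: ΣzᵢPᵢˢᵃᵗ = 347.58 kPa
  T = 372.6 K: ΣzᵢPᵢˢᵃᵗ = 336.71 kPa
Interpolating between 371.0 K and 372.6 K gives T ≈ 371.2 K.

T = 371.2 K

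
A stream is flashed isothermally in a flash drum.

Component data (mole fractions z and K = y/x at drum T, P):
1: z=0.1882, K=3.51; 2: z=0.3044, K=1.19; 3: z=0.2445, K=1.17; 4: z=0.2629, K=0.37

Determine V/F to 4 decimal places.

Newton–Raphson from V/F = 0.3:
  V/F = 0.3000: g = 0.15951, g' = -0.5607 → V/F = 0.5845
  V/F = 0.5845: g = 0.01918, g' = -0.4710 → V/F = 0.6252
  V/F = 0.6252: g = -0.00013, g' = -0.4782 → V/F = 0.6249
Converged at V/F = 0.6249.

V/F = 0.6249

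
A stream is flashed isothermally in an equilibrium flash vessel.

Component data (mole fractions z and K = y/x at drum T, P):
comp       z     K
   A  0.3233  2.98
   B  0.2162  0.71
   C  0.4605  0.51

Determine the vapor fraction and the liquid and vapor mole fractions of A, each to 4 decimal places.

ψ = 0.4096, x_A = 0.1785, y_A = 0.5320

Rachford–Rice: g(ψ) = Σ zᵢ(Kᵢ−1)/(1+ψ(Kᵢ−1)) = 0.
Feasibility: ΣzᵢKᵢ = 1.3518, Σzᵢ/Kᵢ = 1.3159 — both > 1, two phases present.
Newton iteration, ψ⁰ = 0.5:
  ψ = 0.5000: g = -0.05052, g' = -0.5389 → ψ = 0.4062
  ψ = 0.4062: g = 0.00197, g' = -0.5850 → ψ = 0.4096
Converged at ψ = 0.4096.
Compositions from xᵢ = zᵢ/(1+ψ(Kᵢ−1)), yᵢ = Kᵢxᵢ:
  A: x = 0.1785, y = 0.5320
  B: x = 0.2453, y = 0.1742
  C: x = 0.5761, y = 0.2938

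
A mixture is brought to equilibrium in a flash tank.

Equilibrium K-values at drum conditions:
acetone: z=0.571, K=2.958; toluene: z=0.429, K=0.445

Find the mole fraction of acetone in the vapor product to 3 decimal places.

Material balance + equilibrium reduce to Σ zᵢ(Kᵢ−1)/(1+ψ(Kᵢ−1)) = 0.
Check two-phase: ΣzᵢKᵢ = 1.880 > 1 and Σzᵢ/Kᵢ = 1.157 > 1, so g(0) = 0.880 > 0 and g(1) = -0.157 < 0.
Binary case is linear: z₁(K₁−1)(1+ψ(K₂−1)) + z₂(K₂−1)(1+ψ(K₁−1)) = 0
⇒ ψ = [z₁(K₁−1)+z₂(K₂−1)] / [−(K₁−1)(K₂−1)] = 0.8799/1.0867 = 0.810
Compositions from xᵢ = zᵢ/(1+ψ(Kᵢ−1)), yᵢ = Kᵢxᵢ:
  acetone: x = 0.221, y = 0.653
  toluene: x = 0.779, y = 0.347

y_acetone = 0.653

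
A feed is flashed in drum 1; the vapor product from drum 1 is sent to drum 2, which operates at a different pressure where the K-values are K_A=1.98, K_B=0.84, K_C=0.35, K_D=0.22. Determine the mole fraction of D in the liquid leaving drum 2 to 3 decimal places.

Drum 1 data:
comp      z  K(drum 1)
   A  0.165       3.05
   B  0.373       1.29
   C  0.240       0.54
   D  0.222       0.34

Drum 1:
Rachford–Rice: g(ψ₁) = Σ zᵢ(Kᵢ−1)/(1+ψ₁(Kᵢ−1)) = 0.
Feasibility: ΣzᵢKᵢ = 1.190, Σzᵢ/Kᵢ = 1.441 — both > 1, two phases present.
Newton–Raphson from ψ₁ = 0.5:
  ψ₁ = 0.500: g = -0.1006, g' = -0.494 → ψ₁ = 0.296
Converged at ψ₁ = 0.296.
Drum-1 compositions:
  A: x = 0.103, y = 0.313
  B: x = 0.343, y = 0.443
  C: x = 0.278, y = 0.150
  D: x = 0.276, y = 0.094
Drum-2 feed = drum-1 vapor: z₂ = (0.3130, 0.4431, 0.1501, 0.0938).
Drum 2:
Let ψ₂ = V/F and solve Σ zᵢ(Kᵢ−1)/(1+ψ₂(Kᵢ−1)) = 0.
Check two-phase: ΣzᵢKᵢ = 1.065 > 1 and Σzᵢ/Kᵢ = 1.541 > 1, so g(0) = 0.065 > 0 and g(1) = -0.541 < 0.
Newton iteration, ψ₂⁰ = 0.5:
  ψ₂ = 0.500: g = -0.1357, g' = -0.441 → ψ₂ = 0.193
  ψ₂ = 0.193: g = -0.0127, g' = -0.387 → ψ₂ = 0.160
Converged at ψ₂ = 0.160.
  A: x = 0.271, y = 0.536
  B: x = 0.455, y = 0.382
  C: x = 0.167, y = 0.059
  D: x = 0.107, y = 0.024

x_D (drum 2) = 0.107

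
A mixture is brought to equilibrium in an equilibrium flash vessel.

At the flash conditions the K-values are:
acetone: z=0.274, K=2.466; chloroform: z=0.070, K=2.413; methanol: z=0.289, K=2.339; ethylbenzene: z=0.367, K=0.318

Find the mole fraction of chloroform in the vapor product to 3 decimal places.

y_chloroform = 0.087

Let ψ = V/F and solve Σ zᵢ(Kᵢ−1)/(1+ψ(Kᵢ−1)) = 0.
g(0) = ΣzᵢKᵢ − 1 = 0.637 and g(1) = 1 − Σzᵢ/Kᵢ = -0.418, so a root lies in (0, 1).
Iterate (Newton) starting at ψ = 0.5:
  ψ = 0.500: g = 0.1417, g' = -0.823 → ψ = 0.672
  ψ = 0.672: g = -0.0055, g' = -0.912 → ψ = 0.666
Converged at ψ = 0.666.
Compositions from xᵢ = zᵢ/(1+ψ(Kᵢ−1)), yᵢ = Kᵢxᵢ:
  acetone: x = 0.139, y = 0.342
  chloroform: x = 0.036, y = 0.087
  methanol: x = 0.153, y = 0.357
  ethylbenzene: x = 0.673, y = 0.214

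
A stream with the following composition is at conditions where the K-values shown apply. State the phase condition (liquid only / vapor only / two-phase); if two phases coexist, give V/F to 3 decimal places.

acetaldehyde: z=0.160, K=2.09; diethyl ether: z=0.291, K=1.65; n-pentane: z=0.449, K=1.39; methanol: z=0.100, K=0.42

ΣzᵢKᵢ = 1.481; Σzᵢ/Kᵢ = 0.814.
Since Σzᵢ/Kᵢ < 1 the mixture is above its dew point — single vapor phase.

vapor only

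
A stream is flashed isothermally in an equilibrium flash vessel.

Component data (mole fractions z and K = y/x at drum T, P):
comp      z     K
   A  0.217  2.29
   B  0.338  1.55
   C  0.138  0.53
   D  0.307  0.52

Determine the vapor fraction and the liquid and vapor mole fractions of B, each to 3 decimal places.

ψ = 0.601, x_B = 0.254, y_B = 0.394

Newton–Raphson from ψ = 0.5:
  ψ = 0.500: g = 0.0373, g' = -0.371 → ψ = 0.601
Converged at ψ = 0.601.
Compositions from xᵢ = zᵢ/(1+ψ(Kᵢ−1)), yᵢ = Kᵢxᵢ:
  A: x = 0.122, y = 0.280
  B: x = 0.254, y = 0.394
  C: x = 0.192, y = 0.102
  D: x = 0.431, y = 0.224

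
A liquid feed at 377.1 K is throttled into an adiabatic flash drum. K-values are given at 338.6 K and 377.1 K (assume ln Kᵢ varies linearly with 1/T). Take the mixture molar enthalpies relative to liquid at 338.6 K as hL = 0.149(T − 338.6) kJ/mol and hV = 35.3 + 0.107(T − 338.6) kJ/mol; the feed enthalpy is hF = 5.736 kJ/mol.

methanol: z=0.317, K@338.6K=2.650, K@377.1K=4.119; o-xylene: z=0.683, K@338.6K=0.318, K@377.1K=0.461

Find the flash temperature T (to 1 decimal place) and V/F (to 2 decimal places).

Adiabatic flash: solve Rachford–Rice at each trial T, then check hF = ψ·hV(T) + (1−ψ)·hL(T).
  T = 338.6 K: K = (2.650, 0.318), RR gives ψ = 0.051, H_out = 1.796 kJ/mol
  T = 377.1 K: K = (4.119, 0.461), RR gives ψ = 0.369, H_out = 18.170 kJ/mol
  T = 357.9 K: K = (3.345, 0.387), RR gives ψ = 0.226, H_out = 10.664 kJ/mol
  T = 348.2 K: K = (2.985, 0.352), RR gives ψ = 0.145, H_out = 6.484 kJ/mol
  T = 343.4 K: K = (2.815, 0.335), RR gives ψ = 0.100, H_out = 4.228 kJ/mol
  T = 345.8 K: K = (2.899, 0.343), RR gives ψ = 0.123, H_out = 5.375 kJ/mol
Linear interpolation between T = 345.8 (H_out = 5.375) and T = 348.2 (H_out = 6.484) on hF = 5.736 gives T ≈ 346.6 K, at which ψ = 0.13.

T = 346.6 K, V/F = 0.13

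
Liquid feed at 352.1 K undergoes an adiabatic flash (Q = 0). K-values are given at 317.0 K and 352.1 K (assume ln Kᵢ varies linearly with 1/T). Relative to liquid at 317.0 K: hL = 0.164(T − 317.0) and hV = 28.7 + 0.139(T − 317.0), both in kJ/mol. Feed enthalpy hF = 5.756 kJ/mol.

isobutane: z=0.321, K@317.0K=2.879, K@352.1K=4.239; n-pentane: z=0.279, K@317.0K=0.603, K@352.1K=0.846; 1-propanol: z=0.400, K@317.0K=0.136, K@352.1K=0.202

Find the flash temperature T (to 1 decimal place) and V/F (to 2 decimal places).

T = 323.4 K, V/F = 0.16

Adiabatic flash: solve Rachford–Rice at each trial T, then check hF = ψ·hV(T) + (1−ψ)·hL(T).
  T = 317.0 K: K = (2.879, 0.603, 0.136), RR gives ψ = 0.112, H_out = 3.208 kJ/mol
  T = 352.1 K: K = (4.239, 0.846, 0.202), RR gives ψ = 0.349, H_out = 15.471 kJ/mol
  T = 334.6 K: K = (3.531, 0.721, 0.168), RR gives ψ = 0.245, H_out = 9.802 kJ/mol
  T = 325.8 K: K = (3.197, 0.661, 0.151), RR gives ψ = 0.183, H_out = 6.663 kJ/mol
  T = 321.4 K: K = (3.036, 0.632, 0.144), RR gives ψ = 0.149, H_out = 4.983 kJ/mol
  T = 323.6 K: K = (3.116, 0.646, 0.147), RR gives ψ = 0.167, H_out = 5.834 kJ/mol
Linear interpolation between T = 321.4 (H_out = 4.983) and T = 323.6 (H_out = 5.834) on hF = 5.756 gives T ≈ 323.4 K, at which ψ = 0.16.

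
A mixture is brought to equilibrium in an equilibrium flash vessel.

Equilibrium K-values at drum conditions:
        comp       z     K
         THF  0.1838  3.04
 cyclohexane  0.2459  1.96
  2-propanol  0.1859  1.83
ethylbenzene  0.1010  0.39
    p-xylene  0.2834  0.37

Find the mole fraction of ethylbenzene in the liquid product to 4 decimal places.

x_ethylbenzene = 0.1679

Material balance + equilibrium reduce to Σ zᵢ(Kᵢ−1)/(1+V/F(Kᵢ−1)) = 0.
g(0) = ΣzᵢKᵢ − 1 = 0.5252 and g(1) = 1 − Σzᵢ/Kᵢ = -0.3124, so a root lies in (0, 1).
Iterate (Newton) starting at V/F = 0.5:
  V/F = 0.5000: g = 0.10487, g' = -0.6724 → V/F = 0.6560
  V/F = 0.6560: g = -0.00189, g' = -0.7101 → V/F = 0.6533
Converged at V/F = 0.6533.
Compositions from xᵢ = zᵢ/(1+V/F(Kᵢ−1)), yᵢ = Kᵢxᵢ:
  THF: x = 0.0788, y = 0.2395
  cyclohexane: x = 0.1511, y = 0.2962
  2-propanol: x = 0.1205, y = 0.2206
  ethylbenzene: x = 0.1679, y = 0.0655
  p-xylene: x = 0.4816, y = 0.1782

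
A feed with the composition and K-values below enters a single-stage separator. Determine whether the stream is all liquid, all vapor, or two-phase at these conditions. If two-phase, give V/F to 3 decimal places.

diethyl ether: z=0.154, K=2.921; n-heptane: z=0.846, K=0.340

ΣzᵢKᵢ = 0.737; Σzᵢ/Kᵢ = 2.541.
Since ΣzᵢKᵢ < 1 the mixture is below its bubble point — single liquid phase.

all liquid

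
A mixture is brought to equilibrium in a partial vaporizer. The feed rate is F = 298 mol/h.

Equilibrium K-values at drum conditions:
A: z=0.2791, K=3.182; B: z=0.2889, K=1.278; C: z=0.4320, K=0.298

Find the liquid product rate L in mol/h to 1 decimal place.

Iterate (Newton) starting at β = 0.53:
  β = 0.5300: g = -0.13054, g' = -0.8426 → β = 0.3751
  β = 0.3751: g = -0.00402, g' = -0.8124 → β = 0.3701
Converged at β = 0.3701.
Then V = β·F = 0.3701·298 = 110.3 mol/h and L = F − V = 187.7 mol/h.

L = 187.7 mol/h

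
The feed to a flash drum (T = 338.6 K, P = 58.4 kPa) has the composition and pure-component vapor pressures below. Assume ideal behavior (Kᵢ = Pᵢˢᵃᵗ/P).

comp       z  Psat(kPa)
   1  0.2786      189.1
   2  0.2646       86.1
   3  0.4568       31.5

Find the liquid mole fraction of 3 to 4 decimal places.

Raoult's law: Kᵢ = Pᵢˢᵃᵗ/P = Pᵢˢᵃᵗ/58.4.
  K_1 = 189.1/58.4 = 3.238014, K_2 = 86.1/58.4 = 1.474315, K_3 = 31.5/58.4 = 0.539384
Rachford–Rice: g(β) = Σ zᵢ(Kᵢ−1)/(1+β(Kᵢ−1)) = 0.
g(0) = ΣzᵢKᵢ − 1 = 0.5386 and g(1) = 1 − Σzᵢ/Kᵢ = -0.1124, so a root lies in (0, 1).
Newton–Raphson from β = 0.5:
  β = 0.5000: g = 0.12232, g' = -0.5133 → β = 0.7383
  β = 0.7383: g = 0.00918, g' = -0.4536 → β = 0.7586
Converged at β = 0.7586.
Compositions from xᵢ = zᵢ/(1+β(Kᵢ−1)), yᵢ = Kᵢxᵢ:
  1: x = 0.1033, y = 0.3344
  2: x = 0.1946, y = 0.2869
  3: x = 0.7021, y = 0.3787

x_3 = 0.7021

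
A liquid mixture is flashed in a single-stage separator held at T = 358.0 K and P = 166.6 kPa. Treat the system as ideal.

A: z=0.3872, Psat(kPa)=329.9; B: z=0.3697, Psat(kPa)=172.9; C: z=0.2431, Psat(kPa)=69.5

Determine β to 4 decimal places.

β = 0.6983

Raoult's law: Kᵢ = Pᵢˢᵃᵗ/P = Pᵢˢᵃᵗ/166.6.
  K_A = 329.9/166.6 = 1.980192, K_B = 172.9/166.6 = 1.037815, K_C = 69.5/166.6 = 0.417167
Material balance + equilibrium reduce to Σ zᵢ(Kᵢ−1)/(1+β(Kᵢ−1)) = 0.
Feasibility: ΣzᵢKᵢ = 1.2518, Σzᵢ/Kᵢ = 1.1345 — both > 1, two phases present.
Newton iteration, β⁰ = 0.57:
  β = 0.5700: g = 0.04500, g' = -0.3388 → β = 0.7028
  β = 0.7028: g = -0.00166, g' = -0.3679 → β = 0.6983
Converged at β = 0.6983.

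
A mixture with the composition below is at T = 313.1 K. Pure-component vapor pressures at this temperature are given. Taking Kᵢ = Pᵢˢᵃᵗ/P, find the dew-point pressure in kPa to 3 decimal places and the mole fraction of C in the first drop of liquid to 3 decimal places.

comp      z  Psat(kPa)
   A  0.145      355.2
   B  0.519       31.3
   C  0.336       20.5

At the dew point ψ → 1, so Σzᵢ/Kᵢ = 1 with Kᵢ = Pᵢˢᵃᵗ/P ⇒ 1/P = Σzᵢ/Pᵢˢᵃᵗ.
1/P = 0.145/355.2 + 0.519/31.3 + 0.336/20.5 = 0.033380 ⇒ P = 29.958 kPa
xᵢ = zᵢP/Pᵢˢᵃᵗ ⇒ x_C = 0.336·29.958/20.5 = 0.491

Pdew = 29.958 kPa, x_C = 0.491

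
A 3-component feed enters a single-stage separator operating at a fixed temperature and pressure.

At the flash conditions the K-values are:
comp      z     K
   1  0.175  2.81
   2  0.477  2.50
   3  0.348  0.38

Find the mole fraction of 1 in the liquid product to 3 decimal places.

x_1 = 0.070

Let β = V/F and solve Σ zᵢ(Kᵢ−1)/(1+β(Kᵢ−1)) = 0.
Feasibility: ΣzᵢKᵢ = 1.816, Σzᵢ/Kᵢ = 1.169 — both > 1, two phases present.
Newton–Raphson from β = 0.43:
  β = 0.430: g = 0.3189, g' = -0.827 → β = 0.816
  β = 0.816: g = 0.0131, g' = -0.858 → β = 0.831
Converged at β = 0.831.
Compositions from xᵢ = zᵢ/(1+β(Kᵢ−1)), yᵢ = Kᵢxᵢ:
  1: x = 0.070, y = 0.196
  2: x = 0.212, y = 0.531
  3: x = 0.718, y = 0.273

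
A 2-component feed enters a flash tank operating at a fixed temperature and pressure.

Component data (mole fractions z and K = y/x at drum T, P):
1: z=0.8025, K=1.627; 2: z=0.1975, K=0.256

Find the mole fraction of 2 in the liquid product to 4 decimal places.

Binary case is linear: z₁(K₁−1)(1+V/F(K₂−1)) + z₂(K₂−1)(1+V/F(K₁−1)) = 0
⇒ V/F = [z₁(K₁−1)+z₂(K₂−1)] / [−(K₁−1)(K₂−1)] = 0.35623/0.46649 = 0.7636
Compositions from xᵢ = zᵢ/(1+V/F(Kᵢ−1)), yᵢ = Kᵢxᵢ:
  1: x = 0.5427, y = 0.8829
  2: x = 0.4573, y = 0.1171

x_2 = 0.4573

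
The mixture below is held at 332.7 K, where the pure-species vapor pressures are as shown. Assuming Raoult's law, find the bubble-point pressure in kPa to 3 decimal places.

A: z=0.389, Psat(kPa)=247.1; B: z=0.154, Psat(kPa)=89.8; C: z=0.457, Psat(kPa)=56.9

At the bubble point ψ → 0, so ΣzᵢKᵢ = 1 with Kᵢ = Pᵢˢᵃᵗ/P ⇒ P = ΣzᵢPᵢˢᵃᵗ.
P = 0.389·247.1 + 0.154·89.8 + 0.457·56.9 = 135.954 kPa

Pbub = 135.954 kPa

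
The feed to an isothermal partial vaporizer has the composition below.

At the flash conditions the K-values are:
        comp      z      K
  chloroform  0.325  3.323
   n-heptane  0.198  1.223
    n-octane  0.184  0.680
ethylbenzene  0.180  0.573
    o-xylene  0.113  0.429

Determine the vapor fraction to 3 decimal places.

Rachford–Rice: g(ψ) = Σ zᵢ(Kᵢ−1)/(1+ψ(Kᵢ−1)) = 0.
Check two-phase: ΣzᵢKᵢ = 1.599 > 1 and Σzᵢ/Kᵢ = 1.108 > 1, so g(0) = 0.599 > 0 and g(1) = -0.108 < 0.
Iterate (Newton) starting at ψ = 0.5:
  ψ = 0.500: g = 0.1309, g' = -0.535 → ψ = 0.745
  ψ = 0.745: g = 0.0122, g' = -0.457 → ψ = 0.771
Converged at ψ = 0.771.

ψ = 0.771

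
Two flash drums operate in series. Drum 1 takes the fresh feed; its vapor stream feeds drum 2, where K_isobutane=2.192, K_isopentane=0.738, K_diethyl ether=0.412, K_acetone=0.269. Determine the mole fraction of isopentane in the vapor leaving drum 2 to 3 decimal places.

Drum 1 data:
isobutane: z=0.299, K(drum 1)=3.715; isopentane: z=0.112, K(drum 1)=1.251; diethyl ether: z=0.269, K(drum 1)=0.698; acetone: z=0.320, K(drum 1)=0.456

Drum 1:
Material balance + equilibrium reduce to Σ zᵢ(Kᵢ−1)/(1+ψ₁(Kᵢ−1)) = 0.
g(0) = ΣzᵢKᵢ − 1 = 0.585 and g(1) = 1 − Σzᵢ/Kᵢ = -0.257, so a root lies in (0, 1).
Newton–Raphson from ψ₁ = 0.32:
  ψ₁ = 0.320: g = 0.1597, g' = -0.806 → ψ₁ = 0.518
  ψ₁ = 0.518: g = 0.0235, g' = -0.604 → ψ₁ = 0.557
  ψ₁ = 0.557: g = 0.0004, g' = -0.585 → ψ₁ = 0.558
Converged at ψ₁ = 0.558.
Drum-1 compositions:
  isobutane: x = 0.119, y = 0.442
  isopentane: x = 0.098, y = 0.123
  diethyl ether: x = 0.323, y = 0.226
  acetone: x = 0.459, y = 0.209
Drum-2 feed = drum-1 vapor: z₂ = (0.4418, 0.1229, 0.2258, 0.2095).
Drum 2:
Rachford–Rice: g(ψ₂) = Σ zᵢ(Kᵢ−1)/(1+ψ₂(Kᵢ−1)) = 0.
Check two-phase: ΣzᵢKᵢ = 1.209 > 1 and Σzᵢ/Kᵢ = 1.695 > 1, so g(0) = 0.209 > 0 and g(1) = -0.695 < 0.
Newton–Raphson from ψ₂ = 0.5:
  ψ₂ = 0.500: g = -0.1364, g' = -0.692 → ψ₂ = 0.303
  ψ₂ = 0.303: g = -0.0062, g' = -0.649 → ψ₂ = 0.293
Converged at ψ₂ = 0.293.
  isobutane: x = 0.327, y = 0.718
  isopentane: x = 0.133, y = 0.098
  diethyl ether: x = 0.273, y = 0.112
  acetone: x = 0.267, y = 0.072

y_isopentane (drum 2) = 0.098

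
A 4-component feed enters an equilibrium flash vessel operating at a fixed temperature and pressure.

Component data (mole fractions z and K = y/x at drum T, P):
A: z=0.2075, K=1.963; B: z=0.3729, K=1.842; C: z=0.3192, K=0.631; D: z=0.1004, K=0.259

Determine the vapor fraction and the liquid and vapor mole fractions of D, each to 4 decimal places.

Let ψ = V/F and solve Σ zᵢ(Kᵢ−1)/(1+ψ(Kᵢ−1)) = 0.
Feasibility: ΣzᵢKᵢ = 1.3216, Σzᵢ/Kᵢ = 1.2017 — both > 1, two phases present.
Newton–Raphson from ψ = 0.42:
  ψ = 0.4200: g = 0.12683, g' = -0.4189 → ψ = 0.7228
  ψ = 0.7228: g = -0.00780, g' = -0.5055 → ψ = 0.7073
  ψ = 0.7073: g = -0.00008, g' = -0.4950 → ψ = 0.7072
Converged at ψ = 0.7072.
Compositions from xᵢ = zᵢ/(1+ψ(Kᵢ−1)), yᵢ = Kᵢxᵢ:
  A: x = 0.1234, y = 0.2423
  B: x = 0.2337, y = 0.4305
  C: x = 0.4319, y = 0.2725
  D: x = 0.2109, y = 0.0546

ψ = 0.7072, x_D = 0.2109, y_D = 0.0546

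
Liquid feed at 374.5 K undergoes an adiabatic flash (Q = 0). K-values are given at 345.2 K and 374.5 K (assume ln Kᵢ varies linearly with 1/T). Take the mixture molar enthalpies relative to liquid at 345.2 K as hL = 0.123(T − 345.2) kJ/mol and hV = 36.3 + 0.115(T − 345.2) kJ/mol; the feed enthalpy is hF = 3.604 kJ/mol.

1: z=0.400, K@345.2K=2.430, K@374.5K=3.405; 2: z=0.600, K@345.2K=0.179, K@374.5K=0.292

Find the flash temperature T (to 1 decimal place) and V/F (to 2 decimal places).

Adiabatic flash: solve Rachford–Rice at each trial T, then check hF = ψ·hV(T) + (1−ψ)·hL(T).
  T = 345.2 K: K = (2.430, 0.179), RR gives ψ = 0.068, H_out = 2.455 kJ/mol
  T = 374.5 K: K = (3.405, 0.292), RR gives ψ = 0.315, H_out = 14.982 kJ/mol
  T = 359.9 K: K = (2.898, 0.231), RR gives ψ = 0.204, H_out = 9.193 kJ/mol
  T = 352.5 K: K = (2.657, 0.204), RR gives ψ = 0.140, H_out = 5.981 kJ/mol
  T = 348.9 K: K = (2.544, 0.191), RR gives ψ = 0.106, H_out = 4.297 kJ/mol
  T = 347.0 K: K = (2.485, 0.185), RR gives ψ = 0.087, H_out = 3.367 kJ/mol
Linear interpolation between T = 347.0 (H_out = 3.367) and T = 348.9 (H_out = 4.297) on hF = 3.604 gives T ≈ 347.5 K, at which ψ = 0.09.

T = 347.5 K, V/F = 0.09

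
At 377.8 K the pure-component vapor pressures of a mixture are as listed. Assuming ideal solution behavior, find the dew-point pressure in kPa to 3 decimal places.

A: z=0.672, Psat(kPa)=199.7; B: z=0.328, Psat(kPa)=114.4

Pdew = 160.457 kPa

At the dew point ψ → 1, so Σzᵢ/Kᵢ = 1 with Kᵢ = Pᵢˢᵃᵗ/P ⇒ 1/P = Σzᵢ/Pᵢˢᵃᵗ.
1/P = 0.672/199.7 + 0.328/114.4 = 0.006232 ⇒ P = 160.457 kPa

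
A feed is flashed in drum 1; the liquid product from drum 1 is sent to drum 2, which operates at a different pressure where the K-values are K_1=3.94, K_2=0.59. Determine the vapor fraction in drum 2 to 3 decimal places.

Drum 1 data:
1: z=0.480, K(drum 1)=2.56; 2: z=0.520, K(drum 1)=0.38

Drum 1:
Let ψ₁ = V/F and solve Σ zᵢ(Kᵢ−1)/(1+ψ₁(Kᵢ−1)) = 0.
Check two-phase: ΣzᵢKᵢ = 1.426 > 1 and Σzᵢ/Kᵢ = 1.556 > 1, so g(0) = 0.426 > 0 and g(1) = -0.556 < 0.
Binary case is linear: z₁(K₁−1)(1+ψ₁(K₂−1)) + z₂(K₂−1)(1+ψ₁(K₁−1)) = 0
⇒ ψ₁ = [z₁(K₁−1)+z₂(K₂−1)] / [−(K₁−1)(K₂−1)] = 0.4264/0.9672 = 0.441
Drum-1 compositions:
  1: x = 0.284, y = 0.728
  2: x = 0.716, y = 0.272
Drum-2 feed = drum-1 liquid: z₂ = (0.2844, 0.7156).
Drum 2:
Let ψ₂ = V/F and solve Σ zᵢ(Kᵢ−1)/(1+ψ₂(Kᵢ−1)) = 0.
Feasibility: ΣzᵢKᵢ = 1.543, Σzᵢ/Kᵢ = 1.285 — both > 1, two phases present.
Binary case is linear: z₁(K₁−1)(1+ψ₂(K₂−1)) + z₂(K₂−1)(1+ψ₂(K₁−1)) = 0
⇒ ψ₂ = [z₁(K₁−1)+z₂(K₂−1)] / [−(K₁−1)(K₂−1)] = 0.5428/1.2054 = 0.450
  1: x = 0.122, y = 0.482
  2: x = 0.878, y = 0.518

V/F (drum 2) = 0.450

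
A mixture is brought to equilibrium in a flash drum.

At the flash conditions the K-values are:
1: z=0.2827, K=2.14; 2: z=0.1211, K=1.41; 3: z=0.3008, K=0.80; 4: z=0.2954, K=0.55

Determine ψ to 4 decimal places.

Iterate (Newton) starting at ψ = 0.5:
  ψ = 0.5000: g = 0.00811, g' = -0.2775 → ψ = 0.5292
  ψ = 0.5292: g = 0.00004, g' = -0.2748 → ψ = 0.5294
Converged at ψ = 0.5294.

ψ = 0.5294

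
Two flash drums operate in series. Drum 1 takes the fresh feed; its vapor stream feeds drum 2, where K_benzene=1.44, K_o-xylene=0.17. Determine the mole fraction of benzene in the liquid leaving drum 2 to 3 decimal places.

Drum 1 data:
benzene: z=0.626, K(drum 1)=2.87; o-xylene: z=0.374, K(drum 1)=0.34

Drum 1:
Binary case is linear: z₁(K₁−1)(1+ψ₁(K₂−1)) + z₂(K₂−1)(1+ψ₁(K₁−1)) = 0
⇒ ψ₁ = [z₁(K₁−1)+z₂(K₂−1)] / [−(K₁−1)(K₂−1)] = 0.9238/1.2342 = 0.748
Drum-1 compositions:
  benzene: x = 0.261, y = 0.749
  o-xylene: x = 0.739, y = 0.251
Drum-2 feed = drum-1 vapor: z₂ = (0.7487, 0.2513).
Drum 2:
Material balance + equilibrium reduce to Σ zᵢ(Kᵢ−1)/(1+ψ₂(Kᵢ−1)) = 0.
Check two-phase: ΣzᵢKᵢ = 1.121 > 1 and Σzᵢ/Kᵢ = 1.998 > 1, so g(0) = 0.121 > 0 and g(1) = -0.998 < 0.
Binary case is linear: z₁(K₁−1)(1+ψ₂(K₂−1)) + z₂(K₂−1)(1+ψ₂(K₁−1)) = 0
⇒ ψ₂ = [z₁(K₁−1)+z₂(K₂−1)] / [−(K₁−1)(K₂−1)] = 0.1208/0.3652 = 0.331
  benzene: x = 0.654, y = 0.941
  o-xylene: x = 0.346, y = 0.059

x_benzene (drum 2) = 0.654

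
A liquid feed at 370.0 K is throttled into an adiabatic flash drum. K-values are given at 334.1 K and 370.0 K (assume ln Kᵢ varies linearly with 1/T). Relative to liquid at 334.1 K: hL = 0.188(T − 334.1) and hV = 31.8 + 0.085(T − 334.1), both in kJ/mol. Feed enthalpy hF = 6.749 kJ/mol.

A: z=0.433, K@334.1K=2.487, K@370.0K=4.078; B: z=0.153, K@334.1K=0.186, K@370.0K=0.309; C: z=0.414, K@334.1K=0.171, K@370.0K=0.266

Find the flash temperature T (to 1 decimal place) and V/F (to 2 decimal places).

Adiabatic flash: solve Rachford–Rice at each trial T, then check hF = ψ·hV(T) + (1−ψ)·hL(T).
  T = 334.1 K: K = (2.487, 0.186, 0.171), RR gives ψ = 0.144, H_out = 4.566 kJ/mol
  T = 370.0 K: K = (4.078, 0.309, 0.266), RR gives ψ = 0.415, H_out = 18.412 kJ/mol
  T = 352.1 K: K = (3.227, 0.243, 0.216), RR gives ψ = 0.303, H_out = 12.451 kJ/mol
  T = 343.1 K: K = (2.843, 0.213, 0.193), RR gives ψ = 0.232, H_out = 8.866 kJ/mol
  T = 338.6 K: K = (2.661, 0.199, 0.182), RR gives ψ = 0.191, H_out = 6.829 kJ/mol
  T = 336.4 K: K = (2.575, 0.193, 0.176), RR gives ψ = 0.169, H_out = 5.754 kJ/mol
Linear interpolation between T = 336.4 (H_out = 5.754) and T = 338.6 (H_out = 6.829) on hF = 6.749 gives T ≈ 338.4 K, at which ψ = 0.19.

T = 338.4 K, V/F = 0.19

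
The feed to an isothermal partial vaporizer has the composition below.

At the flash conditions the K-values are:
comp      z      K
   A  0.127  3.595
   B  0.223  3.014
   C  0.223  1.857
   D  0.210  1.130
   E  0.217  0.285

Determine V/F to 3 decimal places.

V/F = 0.858

Newton–Raphson from V/F = 0.7:
  V/F = 0.700: g = 0.1372, g' = -0.775 → V/F = 0.877
  V/F = 0.877: g = -0.0195, g' = -1.052 → V/F = 0.859
  V/F = 0.859: g = -0.0004, g' = -1.005 → V/F = 0.858
Converged at V/F = 0.858.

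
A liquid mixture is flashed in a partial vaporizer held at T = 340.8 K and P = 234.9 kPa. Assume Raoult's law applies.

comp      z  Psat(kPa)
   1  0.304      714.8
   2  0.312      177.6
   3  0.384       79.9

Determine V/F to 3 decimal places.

V/F = 0.283

Raoult's law: Kᵢ = Pᵢˢᵃᵗ/P = Pᵢˢᵃᵗ/234.9.
  K_1 = 714.8/234.9 = 3.04300, K_2 = 177.6/234.9 = 0.75607, K_3 = 79.9/234.9 = 0.34014
Material balance + equilibrium reduce to Σ zᵢ(Kᵢ−1)/(1+V/F(Kᵢ−1)) = 0.
g(0) = ΣzᵢKᵢ − 1 = 0.292 and g(1) = 1 − Σzᵢ/Kᵢ = -0.641, so a root lies in (0, 1).
Newton iteration, V/F⁰ = 0.5:
  V/F = 0.500: g = -0.1576, g' = -0.707 → V/F = 0.277
  V/F = 0.277: g = 0.0049, g' = -0.789 → V/F = 0.283
Converged at V/F = 0.283.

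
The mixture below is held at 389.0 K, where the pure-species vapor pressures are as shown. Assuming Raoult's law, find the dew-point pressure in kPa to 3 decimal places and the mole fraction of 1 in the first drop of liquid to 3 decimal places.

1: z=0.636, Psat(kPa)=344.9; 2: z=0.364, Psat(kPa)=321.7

Pdew = 336.078 kPa, x_1 = 0.620

At the dew point ψ → 1, so Σzᵢ/Kᵢ = 1 with Kᵢ = Pᵢˢᵃᵗ/P ⇒ 1/P = Σzᵢ/Pᵢˢᵃᵗ.
1/P = 0.636/344.9 + 0.364/321.7 = 0.002976 ⇒ P = 336.078 kPa
xᵢ = zᵢP/Pᵢˢᵃᵗ ⇒ x_1 = 0.636·336.078/344.9 = 0.620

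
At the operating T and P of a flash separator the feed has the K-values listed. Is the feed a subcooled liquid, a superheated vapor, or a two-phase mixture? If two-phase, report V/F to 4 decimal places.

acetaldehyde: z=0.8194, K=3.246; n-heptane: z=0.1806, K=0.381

superheated vapor

ΣzᵢKᵢ = 2.7286; Σzᵢ/Kᵢ = 0.7264.
Since Σzᵢ/Kᵢ < 1 the mixture is above its dew point — single vapor phase.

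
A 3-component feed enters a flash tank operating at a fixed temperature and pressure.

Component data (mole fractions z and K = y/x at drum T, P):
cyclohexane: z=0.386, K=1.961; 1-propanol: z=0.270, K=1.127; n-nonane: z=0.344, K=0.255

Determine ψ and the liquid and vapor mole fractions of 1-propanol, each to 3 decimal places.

ψ = 0.283, x_1-propanol = 0.261, y_1-propanol = 0.294

Let ψ = V/F and solve Σ zᵢ(Kᵢ−1)/(1+ψ(Kᵢ−1)) = 0.
Check two-phase: ΣzᵢKᵢ = 1.149 > 1 and Σzᵢ/Kᵢ = 1.785 > 1, so g(0) = 0.149 > 0 and g(1) = -0.785 < 0.
Newton–Raphson from ψ = 0.5:
  ψ = 0.500: g = -0.1256, g' = -0.651 → ψ = 0.307
  ψ = 0.307: g = -0.0129, g' = -0.538 → ψ = 0.283
Converged at ψ = 0.283.
Compositions from xᵢ = zᵢ/(1+ψ(Kᵢ−1)), yᵢ = Kᵢxᵢ:
  cyclohexane: x = 0.303, y = 0.595
  1-propanol: x = 0.261, y = 0.294
  n-nonane: x = 0.436, y = 0.111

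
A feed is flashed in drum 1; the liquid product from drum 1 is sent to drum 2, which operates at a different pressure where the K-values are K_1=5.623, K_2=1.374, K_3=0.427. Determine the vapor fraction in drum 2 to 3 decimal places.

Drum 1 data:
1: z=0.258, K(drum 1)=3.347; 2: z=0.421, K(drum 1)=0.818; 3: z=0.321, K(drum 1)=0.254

Drum 1:
Rachford–Rice: g(ψ₁) = Σ zᵢ(Kᵢ−1)/(1+ψ₁(Kᵢ−1)) = 0.
Feasibility: ΣzᵢKᵢ = 1.289, Σzᵢ/Kᵢ = 1.856 — both > 1, two phases present.
Newton iteration, ψ₁⁰ = 0.5:
  ψ₁ = 0.500: g = -0.1876, g' = -0.772 → ψ₁ = 0.257
  ψ₁ = 0.257: g = 0.0011, g' = -0.842 → ψ₁ = 0.258
Converged at ψ₁ = 0.258.
Drum-1 compositions:
  1: x = 0.161, y = 0.538
  2: x = 0.442, y = 0.361
  3: x = 0.398, y = 0.101
Drum-2 feed = drum-1 liquid: z₂ = (0.1606, 0.4418, 0.3976).
Drum 2:
Newton iteration, ψ₂⁰ = 0.37:
  ψ₂ = 0.370: g = 0.1300, g' = -0.725 → ψ₂ = 0.549
  ψ₂ = 0.549: g = 0.0144, g' = -0.595 → ψ₂ = 0.574
Converged at ψ₂ = 0.574.
  1: x = 0.044, y = 0.247
  2: x = 0.364, y = 0.500
  3: x = 0.592, y = 0.253

V/F (drum 2) = 0.574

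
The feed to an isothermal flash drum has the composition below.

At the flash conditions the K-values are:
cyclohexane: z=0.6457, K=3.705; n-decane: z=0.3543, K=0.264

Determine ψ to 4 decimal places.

ψ = 0.7463

Material balance + equilibrium reduce to Σ zᵢ(Kᵢ−1)/(1+ψ(Kᵢ−1)) = 0.
Feasibility: ΣzᵢKᵢ = 2.4859, Σzᵢ/Kᵢ = 1.5163 — both > 1, two phases present.
Binary case is linear: z₁(K₁−1)(1+ψ(K₂−1)) + z₂(K₂−1)(1+ψ(K₁−1)) = 0
⇒ ψ = [z₁(K₁−1)+z₂(K₂−1)] / [−(K₁−1)(K₂−1)] = 1.48585/1.99088 = 0.7463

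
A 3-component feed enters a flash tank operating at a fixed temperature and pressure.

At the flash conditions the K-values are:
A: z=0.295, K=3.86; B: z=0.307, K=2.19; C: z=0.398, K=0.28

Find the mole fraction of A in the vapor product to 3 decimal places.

y_A = 0.412

Let ψ = V/F and solve Σ zᵢ(Kᵢ−1)/(1+ψ(Kᵢ−1)) = 0.
Feasibility: ΣzᵢKᵢ = 1.922, Σzᵢ/Kᵢ = 1.638 — both > 1, two phases present.
Newton–Raphson from ψ = 0.5:
  ψ = 0.500: g = 0.1285, g' = -1.083 → ψ = 0.619
  ψ = 0.619: g = -0.0016, g' = -1.130 → ψ = 0.617
Converged at ψ = 0.617.
Compositions from xᵢ = zᵢ/(1+ψ(Kᵢ−1)), yᵢ = Kᵢxᵢ:
  A: x = 0.107, y = 0.412
  B: x = 0.177, y = 0.388
  C: x = 0.716, y = 0.201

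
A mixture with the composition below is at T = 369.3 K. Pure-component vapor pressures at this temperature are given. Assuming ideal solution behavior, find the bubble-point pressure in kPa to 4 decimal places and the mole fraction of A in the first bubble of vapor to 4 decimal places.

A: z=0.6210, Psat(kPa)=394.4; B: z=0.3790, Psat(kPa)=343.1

At the bubble point ψ → 0, so ΣzᵢKᵢ = 1 with Kᵢ = Pᵢˢᵃᵗ/P ⇒ P = ΣzᵢPᵢˢᵃᵗ.
P = 0.6210·394.4 + 0.3790·343.1 = 374.9573 kPa
yᵢ = zᵢPᵢˢᵃᵗ/P ⇒ y_A = 0.6210·394.4/374.9573 = 0.6532

Pbub = 374.9573 kPa, y_A = 0.6532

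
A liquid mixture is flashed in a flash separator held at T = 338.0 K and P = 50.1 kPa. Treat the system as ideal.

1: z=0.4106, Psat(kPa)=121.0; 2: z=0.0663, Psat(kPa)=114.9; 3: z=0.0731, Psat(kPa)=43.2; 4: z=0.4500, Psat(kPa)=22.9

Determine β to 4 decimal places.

Raoult's law: Kᵢ = Pᵢˢᵃᵗ/P = Pᵢˢᵃᵗ/50.1.
  K_1 = 121.0/50.1 = 2.415170, K_2 = 114.9/50.1 = 2.293413, K_3 = 43.2/50.1 = 0.862275, K_4 = 22.9/50.1 = 0.457086
Material balance + equilibrium reduce to Σ zᵢ(Kᵢ−1)/(1+β(Kᵢ−1)) = 0.
Check two-phase: ΣzᵢKᵢ = 1.4124 > 1 and Σzᵢ/Kᵢ = 1.2682 > 1, so g(0) = 0.4124 > 0 and g(1) = -0.2682 < 0.
Newton iteration, β⁰ = 0.68:
  β = 0.6800: g = -0.05666, g' = -0.5800 → β = 0.5823
  β = 0.5823: g = -0.00073, g' = -0.5685 → β = 0.5810
Converged at β = 0.5810.

β = 0.5810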